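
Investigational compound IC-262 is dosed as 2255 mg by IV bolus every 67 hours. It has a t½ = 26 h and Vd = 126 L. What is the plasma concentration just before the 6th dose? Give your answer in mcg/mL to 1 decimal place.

3.6 mcg/mL

f = (1/2)^(τ/t½) = (1/2)^(67/26) ≈ 0.1676.
C₀ = D/Vd = 2255/126 ≈ 17.897 mcg/mL.
Before the 6th dose, 5 doses have been given. Superposition: Cmin = C₀·(f + f² + … + f^5).
≈ 17.897 × (0.1676 + 0.0281 + 0.0047 + 0.0008 + 0.0001) ≈ 17.897 × 0.2013 ≈ 3.603 mcg/mL.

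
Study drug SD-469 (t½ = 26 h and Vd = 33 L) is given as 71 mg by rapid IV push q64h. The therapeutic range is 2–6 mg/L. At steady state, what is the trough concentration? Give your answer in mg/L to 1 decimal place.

0.5 mg/L

τ/t½ = 64/26 ≈ 2.4615, so fraction remaining f = (1/2)^(64/26) ≈ 0.1816.
Accumulation ratio R = 1/(1 − f) ≈ 1/0.8184 ≈ 1.2219.
Each bolus raises the concentration by D/Vd = 71/33 ≈ 2.152 mg/L.
Cmax,ss = C₀/(1 − f) ≈ 2.152/0.8184 ≈ 2.630 mg/L.
One interval later, Cmin,ss = Cmax,ss·e^(−kτ) ≈ 2.630 × 0.1816 ≈ 0.478 mg/L.
Trough 0.5 mg/L vs MEC 2 mg/L: subtherapeutic.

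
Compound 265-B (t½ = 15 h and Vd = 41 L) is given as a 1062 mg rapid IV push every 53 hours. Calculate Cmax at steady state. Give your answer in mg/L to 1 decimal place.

τ/t½ = 53/15 ≈ 3.5333, so fraction remaining f = (1/2)^(53/15) ≈ 0.0864.
At steady state, accumulation factor R = 1/(1 − e^(−kτ)) ≈ 1.0946.
Each bolus raises the concentration by D/Vd = 1062/41 ≈ 25.902 mg/L.
Steady-state peak Cmax,ss = C₀·R ≈ 25.902 × 1.0946 ≈ 28.352 mg/L.

28.4 mg/L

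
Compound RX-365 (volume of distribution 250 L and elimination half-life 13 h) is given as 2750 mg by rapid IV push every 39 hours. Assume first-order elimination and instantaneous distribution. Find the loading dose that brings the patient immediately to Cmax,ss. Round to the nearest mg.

f = (1/2)^(39/13) ≈ 0.125000; accumulation ratio R = 1/(1−f) ≈ 1.14286.
Loading dose to hit Cmax,ss on first dose: D_load = D_maint·R ≈ 2750 × 1.14286 ≈ 3142.86 mg.

3143 mg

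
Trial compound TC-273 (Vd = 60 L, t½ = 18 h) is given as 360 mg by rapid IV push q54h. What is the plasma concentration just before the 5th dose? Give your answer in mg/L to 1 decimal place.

0.9 mg/L

f = (1/2)^(τ/t½) = (1/2)^(54/18) ≈ 0.1250.
C₀ = D/Vd = 360/60 ≈ 6.000 mg/L.
Before the 5th dose, 4 doses have been given. Superposition: Cmin = C₀·(f + f² + … + f^4).
≈ 6.000 × (0.1250 + 0.0156 + 0.0020 + 0.0002) ≈ 6.000 × 0.1428 ≈ 0.857 mg/L.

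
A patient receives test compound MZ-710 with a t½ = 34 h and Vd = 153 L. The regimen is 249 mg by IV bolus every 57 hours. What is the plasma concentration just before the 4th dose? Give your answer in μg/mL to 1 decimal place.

0.7 μg/mL

f = (1/2)^(τ/t½) = (1/2)^(57/34) ≈ 0.3128.
C₀ = D/Vd = 249/153 ≈ 1.627 μg/mL.
Before the 4th dose, 3 doses have been given. Superposition: Cmin = C₀·(f + f² + … + f^3).
≈ 1.627 × (0.3128 + 0.0978 + 0.0306) ≈ 1.627 × 0.4412 ≈ 0.718 μg/mL.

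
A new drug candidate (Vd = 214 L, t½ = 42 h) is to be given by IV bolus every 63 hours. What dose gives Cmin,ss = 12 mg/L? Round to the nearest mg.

τ/t½ = 63/42 ≈ 1.5, so f = (1/2)^(63/42) ≈ 0.353553.
Cmin,ss = (D/Vd)·f/(1−f), so D = Cmin,ss·Vd·(1−f)/f.
D = 12 × 214 × (1−f)/f ≈ 12 × 214 × 1.82843 ≈ 4695.41 mg.

4695 mg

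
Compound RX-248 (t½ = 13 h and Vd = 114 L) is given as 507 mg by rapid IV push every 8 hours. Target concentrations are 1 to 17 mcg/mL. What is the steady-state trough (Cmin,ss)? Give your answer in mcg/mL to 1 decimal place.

Over one 8-h interval, 8/13 ≈ 0.61538 half-lives elapse, leaving f ≈ 0.6528 of each dose.
Single-dose peak C₀ = D/Vd = 507/114 ≈ 4.447 mcg/mL.
Steady-state trough Cmin,ss = C₀·f/(1−f) ≈ 4.447 × 0.6528/0.3472 ≈ 8.361 mcg/mL.
Trough 8.4 mcg/mL vs MEC 1 mcg/mL: adequate.

8.4 mcg/mL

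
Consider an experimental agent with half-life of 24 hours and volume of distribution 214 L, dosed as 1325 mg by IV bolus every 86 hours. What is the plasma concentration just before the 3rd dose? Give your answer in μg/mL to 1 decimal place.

f = (1/2)^(τ/t½) = (1/2)^(86/24) ≈ 0.0834.
C₀ = D/Vd = 1325/214 ≈ 6.192 μg/mL.
Before the 3rd dose, 2 doses have been given. Superposition: Cmin = C₀·(f + f²).
≈ 6.192 × (0.0834 + 0.0070) ≈ 6.192 × 0.0904 ≈ 0.560 μg/mL.

0.6 μg/mL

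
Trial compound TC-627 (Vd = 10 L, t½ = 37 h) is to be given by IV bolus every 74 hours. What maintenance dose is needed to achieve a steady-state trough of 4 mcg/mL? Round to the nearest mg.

τ/t½ = 74/37 ≈ 2, so f = (1/2)^(74/37) ≈ 0.250000.
Cmin,ss = (D/Vd)·f/(1−f), so D = Cmin,ss·Vd·(1−f)/f.
D = 4 × 10 × (1−f)/f ≈ 4 × 10 × 3.00000 ≈ 120.00 mg.

120 mg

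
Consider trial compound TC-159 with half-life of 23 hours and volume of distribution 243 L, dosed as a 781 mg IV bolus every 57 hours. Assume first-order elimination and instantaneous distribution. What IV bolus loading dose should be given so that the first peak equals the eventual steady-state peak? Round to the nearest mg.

f = (1/2)^(57/23) ≈ 0.179461; accumulation ratio R = 1/(1−f) ≈ 1.21871.
Loading dose to hit Cmax,ss on first dose: D_load = D_maint·R ≈ 781 × 1.21871 ≈ 951.81 mg.

952 mg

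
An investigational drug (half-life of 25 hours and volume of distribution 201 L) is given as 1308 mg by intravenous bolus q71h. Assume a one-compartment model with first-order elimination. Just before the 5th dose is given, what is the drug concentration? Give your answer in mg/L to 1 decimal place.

1.1 mg/L

f = (1/2)^(τ/t½) = (1/2)^(71/25) ≈ 0.1397.
C₀ = D/Vd = 1308/201 ≈ 6.507 mg/L.
Before the 5th dose, 4 doses have been given. Superposition: Cmin = C₀·(f + f² + … + f^4).
≈ 6.507 × (0.1397 + 0.0195 + 0.0027 + 0.0004) ≈ 6.507 × 0.1623 ≈ 1.056 mg/L.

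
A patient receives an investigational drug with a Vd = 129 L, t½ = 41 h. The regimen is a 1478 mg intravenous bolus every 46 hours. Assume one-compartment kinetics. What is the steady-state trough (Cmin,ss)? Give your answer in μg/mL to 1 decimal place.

9.7 μg/mL

Over one 46-h interval, 46/41 ≈ 1.122 half-lives elapse, leaving f ≈ 0.4595 of each dose.
At steady state, accumulation factor R = 1/(1 − e^(−kτ)) ≈ 1.8501.
Single-dose peak C₀ = D/Vd = 1478/129 ≈ 11.457 μg/mL.
Cmax,ss = C₀/(1 − f) ≈ 11.457/0.5405 ≈ 21.197 μg/mL.
One interval later, Cmin,ss = Cmax,ss·e^(−kτ) ≈ 21.197 × 0.4595 ≈ 9.740 μg/mL.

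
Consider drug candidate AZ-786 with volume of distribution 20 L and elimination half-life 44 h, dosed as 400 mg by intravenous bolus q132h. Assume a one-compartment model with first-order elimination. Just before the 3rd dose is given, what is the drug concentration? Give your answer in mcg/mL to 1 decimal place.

2.8 mcg/mL

f = (1/2)^(τ/t½) = (1/2)^(132/44) ≈ 0.1250.
C₀ = D/Vd = 400/20 ≈ 20.000 mcg/mL.
Before the 3rd dose, 2 doses have been given. Superposition: Cmin = C₀·(f + f²).
≈ 20.000 × (0.1250 + 0.0156) ≈ 20.000 × 0.1406 ≈ 2.812 mcg/mL.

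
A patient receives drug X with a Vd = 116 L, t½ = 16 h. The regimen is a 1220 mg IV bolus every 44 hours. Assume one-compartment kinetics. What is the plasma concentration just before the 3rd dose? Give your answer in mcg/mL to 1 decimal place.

f = (1/2)^(τ/t½) = (1/2)^(44/16) ≈ 0.1487.
C₀ = D/Vd = 1220/116 ≈ 10.517 mcg/mL.
Before the 3rd dose, 2 doses have been given. Superposition: Cmin = C₀·(f + f²).
≈ 10.517 × (0.1487 + 0.0221) ≈ 10.517 × 0.1708 ≈ 1.796 mcg/mL.

1.8 mcg/mL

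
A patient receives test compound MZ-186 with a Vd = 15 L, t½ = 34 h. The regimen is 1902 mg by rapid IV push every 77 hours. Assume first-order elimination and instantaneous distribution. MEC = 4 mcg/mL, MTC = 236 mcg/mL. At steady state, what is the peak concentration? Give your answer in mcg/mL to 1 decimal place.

Over one 77-h interval, 77/34 ≈ 2.2647 half-lives elapse, leaving f ≈ 0.2081 of each dose.
At steady state, accumulation factor R = 1/(1 − e^(−kτ)) ≈ 1.2628.
Single-dose peak C₀ = D/Vd = 1902/15 ≈ 126.800 mcg/mL.
Cmax,ss = C₀/(1 − f) ≈ 126.800/0.7919 ≈ 160.121 mcg/mL.
Peak 160.1 mcg/mL vs MTC 236 mcg/mL: below toxic threshold.

160.1 mcg/mL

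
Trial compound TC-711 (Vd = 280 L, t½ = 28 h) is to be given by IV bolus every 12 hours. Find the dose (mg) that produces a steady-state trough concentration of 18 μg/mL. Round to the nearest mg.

1743 mg

τ/t½ = 12/28 ≈ 0.42857, so f = (1/2)^(12/28) ≈ 0.742997.
Cmin,ss = (D/Vd)·f/(1−f), so D = Cmin,ss·Vd·(1−f)/f.
D = 18 × 280 × (1−f)/f ≈ 18 × 280 × 0.34590 ≈ 1743.34 mg.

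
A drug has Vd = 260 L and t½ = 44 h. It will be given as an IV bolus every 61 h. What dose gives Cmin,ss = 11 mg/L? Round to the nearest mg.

4617 mg

τ/t½ = 61/44 ≈ 1.3864, so f = (1/2)^(61/44) ≈ 0.382528.
Cmin,ss = (D/Vd)·f/(1−f), so D = Cmin,ss·Vd·(1−f)/f.
D = 11 × 260 × (1−f)/f ≈ 11 × 260 × 1.61419 ≈ 4616.58 mg.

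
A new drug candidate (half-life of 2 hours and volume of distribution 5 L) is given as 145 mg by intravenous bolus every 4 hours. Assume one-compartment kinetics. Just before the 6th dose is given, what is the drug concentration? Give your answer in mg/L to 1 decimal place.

9.7 mg/L

f = (1/2)^(τ/t½) = (1/2)^(4/2) ≈ 0.2500.
C₀ = D/Vd = 145/5 ≈ 29.000 mg/L.
Before the 6th dose, 5 doses have been given. Superposition: Cmin = C₀·(f + f² + … + f^5).
≈ 29.000 × (0.2500 + 0.0625 + 0.0156 + 0.0039 + 0.0010) ≈ 29.000 × 0.3330 ≈ 9.657 mg/L.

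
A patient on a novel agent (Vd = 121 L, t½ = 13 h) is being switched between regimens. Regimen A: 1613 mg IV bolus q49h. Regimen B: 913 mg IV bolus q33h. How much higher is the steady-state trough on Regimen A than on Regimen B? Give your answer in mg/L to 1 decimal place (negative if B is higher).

-0.5 mg/L

Regimen A: f = (1/2)^(49/13) ≈ 0.0733; Cmin,ss = (1613/121)·f/(1−f) ≈ 1.054 mg/L.
Regimen B: f = (1/2)^(33/13) ≈ 0.1721; Cmin,ss = (913/121)·f/(1−f) ≈ 1.569 mg/L.
Difference ≈ 1.054 − 1.569 ≈ -0.515 mg/L.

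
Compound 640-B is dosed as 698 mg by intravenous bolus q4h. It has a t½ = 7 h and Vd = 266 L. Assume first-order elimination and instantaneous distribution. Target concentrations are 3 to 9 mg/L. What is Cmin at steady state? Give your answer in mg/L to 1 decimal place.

Over one 4-h interval, 4/7 ≈ 0.57143 half-lives elapse, leaving f ≈ 0.6730 of each dose.
Accumulation ratio R = 1/(1 − f) ≈ 1/0.3270 ≈ 3.0581.
Single-dose peak C₀ = D/Vd = 698/266 ≈ 2.624 mg/L.
Steady-state peak Cmax,ss = C₀·R ≈ 2.624 × 3.0581 ≈ 8.024 mg/L.
Steady-state trough Cmin,ss = Cmax,ss·f ≈ 8.024 × 0.6730 ≈ 5.400 mg/L.
Trough 5.4 mg/L vs MEC 3 mg/L: adequate.

5.4 mg/L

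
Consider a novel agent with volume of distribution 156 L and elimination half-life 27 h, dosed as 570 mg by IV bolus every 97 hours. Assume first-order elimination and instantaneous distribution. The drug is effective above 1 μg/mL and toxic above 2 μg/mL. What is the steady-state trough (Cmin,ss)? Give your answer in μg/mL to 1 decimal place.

Over one 97-h interval, 97/27 ≈ 3.5926 half-lives elapse, leaving f ≈ 0.0829 of each dose.
Single-dose peak C₀ = D/Vd = 570/156 ≈ 3.654 μg/mL.
Steady-state trough Cmin,ss = C₀·f/(1−f) ≈ 3.654 × 0.0829/0.9171 ≈ 0.330 μg/mL.
Trough 0.3 μg/mL vs MEC 1 μg/mL: subtherapeutic.

0.3 μg/mL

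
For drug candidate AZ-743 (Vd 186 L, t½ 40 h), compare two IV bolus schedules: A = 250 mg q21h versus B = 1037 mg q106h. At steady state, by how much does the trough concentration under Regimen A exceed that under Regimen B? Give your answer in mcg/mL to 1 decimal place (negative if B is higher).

Regimen A: f = (1/2)^(21/40) ≈ 0.6950; Cmin,ss = (250/186)·f/(1−f) ≈ 3.063 mcg/mL.
Regimen B: f = (1/2)^(106/40) ≈ 0.1593; Cmin,ss = (1037/186)·f/(1−f) ≈ 1.056 mcg/mL.
Difference ≈ 3.063 − 1.056 ≈ 2.007 mcg/mL.

2.0 mcg/mL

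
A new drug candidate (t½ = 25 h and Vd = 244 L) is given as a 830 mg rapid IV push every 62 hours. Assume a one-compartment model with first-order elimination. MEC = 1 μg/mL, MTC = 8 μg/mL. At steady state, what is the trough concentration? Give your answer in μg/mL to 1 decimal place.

τ/t½ = 62/25 ≈ 2.48, so fraction remaining f = (1/2)^(62/25) ≈ 0.1792.
At steady state, accumulation factor R = 1/(1 − e^(−kτ)) ≈ 1.2183.
Single-dose peak C₀ = D/Vd = 830/244 ≈ 3.402 μg/mL.
Steady-state peak Cmax,ss = C₀·R ≈ 3.402 × 1.2183 ≈ 4.145 μg/mL.
Steady-state trough Cmin,ss = Cmax,ss·f ≈ 4.145 × 0.1792 ≈ 0.743 μg/mL.
Trough 0.7 μg/mL vs MEC 1 μg/mL: subtherapeutic.

0.7 μg/mL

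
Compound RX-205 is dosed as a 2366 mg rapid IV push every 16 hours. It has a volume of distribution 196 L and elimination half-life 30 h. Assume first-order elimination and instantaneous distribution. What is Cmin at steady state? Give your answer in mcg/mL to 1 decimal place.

27.0 mcg/mL

τ/t½ = 16/30 ≈ 0.53333, so fraction remaining f = (1/2)^(16/30) ≈ 0.6910.
Each bolus raises the concentration by D/Vd = 2366/196 ≈ 12.071 mcg/mL.
Steady-state trough Cmin,ss = C₀·f/(1−f) ≈ 12.071 × 0.6910/0.3090 ≈ 26.994 mcg/mL.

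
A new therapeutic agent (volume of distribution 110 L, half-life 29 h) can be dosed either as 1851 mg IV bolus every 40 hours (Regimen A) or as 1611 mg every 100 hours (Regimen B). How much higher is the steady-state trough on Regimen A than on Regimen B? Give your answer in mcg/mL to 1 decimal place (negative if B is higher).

Regimen A: f = (1/2)^(40/29) ≈ 0.3844; Cmin,ss = (1851/110)·f/(1−f) ≈ 10.507 mcg/mL.
Regimen B: f = (1/2)^(100/29) ≈ 0.0916; Cmin,ss = (1611/110)·f/(1−f) ≈ 1.477 mcg/mL.
Difference ≈ 10.507 − 1.477 ≈ 9.030 mcg/mL.

9.0 mcg/mL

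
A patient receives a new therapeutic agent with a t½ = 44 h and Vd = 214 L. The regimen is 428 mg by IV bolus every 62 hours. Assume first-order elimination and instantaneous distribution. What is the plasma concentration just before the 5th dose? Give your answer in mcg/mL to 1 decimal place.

1.2 mcg/mL

f = (1/2)^(τ/t½) = (1/2)^(62/44) ≈ 0.3765.
C₀ = D/Vd = 428/214 ≈ 2.000 mcg/mL.
Before the 5th dose, 4 doses have been given. Superposition: Cmin = C₀·(f + f² + … + f^4).
≈ 2.000 × (0.3765 + 0.1418 + 0.0534 + 0.0201) ≈ 2.000 × 0.5918 ≈ 1.184 mcg/mL.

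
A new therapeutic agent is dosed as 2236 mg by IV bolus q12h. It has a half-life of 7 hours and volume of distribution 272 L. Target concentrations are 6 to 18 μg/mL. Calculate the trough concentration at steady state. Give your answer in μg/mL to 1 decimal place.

Over one 12-h interval, 12/7 ≈ 1.7143 half-lives elapse, leaving f ≈ 0.3048 of each dose.
Each bolus raises the concentration by D/Vd = 2236/272 ≈ 8.221 μg/mL.
Steady-state trough Cmin,ss = C₀·f/(1−f) ≈ 8.221 × 0.3048/0.6952 ≈ 3.604 μg/mL.
Trough 3.6 μg/mL vs MEC 6 μg/mL: subtherapeutic.

3.6 μg/mL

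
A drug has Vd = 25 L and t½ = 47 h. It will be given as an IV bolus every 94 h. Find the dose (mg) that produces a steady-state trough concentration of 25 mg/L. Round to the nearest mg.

1875 mg

τ/t½ = 94/47 ≈ 2, so f = (1/2)^(94/47) ≈ 0.250000.
Cmin,ss = (D/Vd)·f/(1−f), so D = Cmin,ss·Vd·(1−f)/f.
D = 25 × 25 × (1−f)/f ≈ 25 × 25 × 3.00000 ≈ 1875.00 mg.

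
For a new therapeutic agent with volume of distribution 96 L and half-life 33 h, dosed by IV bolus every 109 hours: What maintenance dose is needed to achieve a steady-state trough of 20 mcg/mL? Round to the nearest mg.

17030 mg

τ/t½ = 109/33 ≈ 3.303, so f = (1/2)^(109/33) ≈ 0.101319.
Cmin,ss = (D/Vd)·f/(1−f), so D = Cmin,ss·Vd·(1−f)/f.
D = 20 × 96 × (1−f)/f ≈ 20 × 96 × 8.86982 ≈ 17030.05 mg.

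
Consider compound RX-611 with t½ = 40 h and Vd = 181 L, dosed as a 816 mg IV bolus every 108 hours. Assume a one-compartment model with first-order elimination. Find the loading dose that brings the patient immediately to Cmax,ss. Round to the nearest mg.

f = (1/2)^(108/40) ≈ 0.153893; accumulation ratio R = 1/(1−f) ≈ 1.18188.
Loading dose to hit Cmax,ss on first dose: D_load = D_maint·R ≈ 816 × 1.18188 ≈ 964.41 mg.

964 mg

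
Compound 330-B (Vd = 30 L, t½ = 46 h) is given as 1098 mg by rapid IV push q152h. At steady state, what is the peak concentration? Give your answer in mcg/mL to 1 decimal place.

40.7 mcg/mL

Over one 152-h interval, 152/46 ≈ 3.3043 half-lives elapse, leaving f ≈ 0.1012 of each dose.
Accumulation ratio R = 1/(1 − f) ≈ 1/0.8988 ≈ 1.1126.
Single-dose peak C₀ = D/Vd = 1098/30 ≈ 36.600 mcg/mL.
Steady-state peak Cmax,ss = C₀·R ≈ 36.600 × 1.1126 ≈ 40.721 mcg/mL.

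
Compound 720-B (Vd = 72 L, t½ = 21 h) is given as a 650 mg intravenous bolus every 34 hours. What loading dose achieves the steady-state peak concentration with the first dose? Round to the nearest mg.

964 mg

f = (1/2)^(34/21) ≈ 0.325550; accumulation ratio R = 1/(1−f) ≈ 1.48269.
Loading dose to hit Cmax,ss on first dose: D_load = D_maint·R ≈ 650 × 1.48269 ≈ 963.75 mg.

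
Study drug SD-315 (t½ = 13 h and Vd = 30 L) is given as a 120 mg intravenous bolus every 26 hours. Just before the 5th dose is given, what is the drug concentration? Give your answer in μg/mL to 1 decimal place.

f = (1/2)^(τ/t½) = (1/2)^(26/13) ≈ 0.2500.
C₀ = D/Vd = 120/30 ≈ 4.000 μg/mL.
Before the 5th dose, 4 doses have been given. Superposition: Cmin = C₀·(f + f² + … + f^4).
≈ 4.000 × (0.2500 + 0.0625 + 0.0156 + 0.0039) ≈ 4.000 × 0.3320 ≈ 1.328 μg/mL.

1.3 μg/mL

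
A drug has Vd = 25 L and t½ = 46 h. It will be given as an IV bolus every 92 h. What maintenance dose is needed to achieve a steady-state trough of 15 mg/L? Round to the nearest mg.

1125 mg

τ/t½ = 92/46 ≈ 2, so f = (1/2)^(92/46) ≈ 0.250000.
Cmin,ss = (D/Vd)·f/(1−f), so D = Cmin,ss·Vd·(1−f)/f.
D = 15 × 25 × (1−f)/f ≈ 15 × 25 × 3.00000 ≈ 1125.00 mg.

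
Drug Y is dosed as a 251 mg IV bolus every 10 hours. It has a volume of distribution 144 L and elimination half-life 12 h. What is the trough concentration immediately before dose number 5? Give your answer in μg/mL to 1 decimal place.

f = (1/2)^(τ/t½) = (1/2)^(10/12) ≈ 0.5612.
C₀ = D/Vd = 251/144 ≈ 1.743 μg/mL.
Before the 5th dose, 4 doses have been given. Superposition: Cmin = C₀·(f + f² + … + f^4).
≈ 1.743 × (0.5612 + 0.3149 + 0.1767 + 0.0992) ≈ 1.743 × 1.1520 ≈ 2.008 μg/mL.

2.0 μg/mL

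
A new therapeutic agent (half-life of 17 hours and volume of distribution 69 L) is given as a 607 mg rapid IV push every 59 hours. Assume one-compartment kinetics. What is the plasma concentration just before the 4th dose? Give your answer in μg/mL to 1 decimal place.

f = (1/2)^(τ/t½) = (1/2)^(59/17) ≈ 0.0902.
C₀ = D/Vd = 607/69 ≈ 8.797 μg/mL.
Before the 4th dose, 3 doses have been given. Superposition: Cmin = C₀·(f + f² + … + f^3).
≈ 8.797 × (0.0902 + 0.0081 + 0.0007) ≈ 8.797 × 0.0990 ≈ 0.871 μg/mL.

0.9 μg/mL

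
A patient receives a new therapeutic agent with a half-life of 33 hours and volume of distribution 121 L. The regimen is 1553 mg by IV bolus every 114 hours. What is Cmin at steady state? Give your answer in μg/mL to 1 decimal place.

k = ln2/t½ = ln2/33 ≈ 0.021004 h⁻¹; fraction remaining f = e^(−kτ) = e^(−0.021004×114) ≈ 0.0912.
Accumulation ratio R = 1/(1 − f) ≈ 1/0.9088 ≈ 1.1004.
Each bolus raises the concentration by D/Vd = 1553/121 ≈ 12.835 μg/mL.
Steady-state peak Cmax,ss = C₀·R ≈ 12.835 × 1.1004 ≈ 14.124 μg/mL.
Steady-state trough Cmin,ss = Cmax,ss·f ≈ 14.124 × 0.0912 ≈ 1.288 μg/mL.

1.3 μg/mL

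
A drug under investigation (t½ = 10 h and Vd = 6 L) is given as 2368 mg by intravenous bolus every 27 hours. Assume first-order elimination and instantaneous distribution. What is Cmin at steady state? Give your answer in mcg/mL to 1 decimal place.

Over one 27-h interval, 27/10 ≈ 2.7 half-lives elapse, leaving f ≈ 0.1539 of each dose.
At steady state, accumulation factor R = 1/(1 − e^(−kτ)) ≈ 1.1819.
Each bolus raises the concentration by D/Vd = 2368/6 ≈ 394.667 mcg/mL.
Steady-state peak Cmax,ss = C₀·R ≈ 394.667 × 1.1819 ≈ 466.457 mcg/mL.
Steady-state trough Cmin,ss = Cmax,ss·f ≈ 466.457 × 0.1539 ≈ 71.788 mcg/mL.

71.8 mcg/mL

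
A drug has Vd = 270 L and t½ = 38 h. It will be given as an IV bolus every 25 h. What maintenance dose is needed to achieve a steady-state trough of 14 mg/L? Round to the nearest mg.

τ/t½ = 25/38 ≈ 0.65789, so f = (1/2)^(25/38) ≈ 0.633803.
Cmin,ss = (D/Vd)·f/(1−f), so D = Cmin,ss·Vd·(1−f)/f.
D = 14 × 270 × (1−f)/f ≈ 14 × 270 × 0.57778 ≈ 2184.01 mg.

2184 mg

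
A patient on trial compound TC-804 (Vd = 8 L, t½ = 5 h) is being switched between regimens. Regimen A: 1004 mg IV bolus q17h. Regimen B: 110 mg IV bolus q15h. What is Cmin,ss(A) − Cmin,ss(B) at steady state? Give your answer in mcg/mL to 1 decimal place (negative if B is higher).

Regimen A: f = (1/2)^(17/5) ≈ 0.0947; Cmin,ss = (1004/8)·f/(1−f) ≈ 13.128 mcg/mL.
Regimen B: f = (1/2)^(15/5) ≈ 0.1250; Cmin,ss = (110/8)·f/(1−f) ≈ 1.964 mcg/mL.
Difference ≈ 13.128 − 1.964 ≈ 11.164 mcg/mL.

11.2 mcg/mL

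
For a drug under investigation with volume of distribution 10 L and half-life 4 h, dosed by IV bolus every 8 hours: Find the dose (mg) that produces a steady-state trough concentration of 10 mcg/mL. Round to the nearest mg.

τ/t½ = 8/4 ≈ 2, so f = (1/2)^(8/4) ≈ 0.250000.
Cmin,ss = (D/Vd)·f/(1−f), so D = Cmin,ss·Vd·(1−f)/f.
D = 10 × 10 × (1−f)/f ≈ 10 × 10 × 3.00000 ≈ 300.00 mg.

300 mg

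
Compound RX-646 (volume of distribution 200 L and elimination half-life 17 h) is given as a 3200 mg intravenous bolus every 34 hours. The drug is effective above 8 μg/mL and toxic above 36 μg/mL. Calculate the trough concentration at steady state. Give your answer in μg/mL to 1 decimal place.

τ = 34 h = 2 half-lives, so f = (1/2)^2 = 0.25.
Accumulation ratio R = 1/(1 − f) = 1/0.75 = 4/3.
Single-dose peak C₀ = D/Vd = 3200/200 = 16 μg/mL.
Steady-state peak Cmax,ss = C₀·R = 16 × 4/3 ≈ 21.333 μg/mL.
Steady-state trough Cmin,ss = Cmax,ss·f ≈ 21.333 × 0.25 ≈ 5.333 μg/mL.
Trough 5.3 μg/mL vs MEC 8 μg/mL: subtherapeutic.

5.3 μg/mL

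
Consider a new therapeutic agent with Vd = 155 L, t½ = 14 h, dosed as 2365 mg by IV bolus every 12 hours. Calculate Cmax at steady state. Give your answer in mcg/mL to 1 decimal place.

τ/t½ = 12/14 ≈ 0.85714, so fraction remaining f = (1/2)^(12/14) ≈ 0.5520.
At steady state, accumulation factor R = 1/(1 − e^(−kτ)) ≈ 2.2321.
Each bolus raises the concentration by D/Vd = 2365/155 ≈ 15.258 mcg/mL.
Cmax,ss = C₀/(1 − f) ≈ 15.258/0.4480 ≈ 34.058 mcg/mL.

34.1 mcg/mL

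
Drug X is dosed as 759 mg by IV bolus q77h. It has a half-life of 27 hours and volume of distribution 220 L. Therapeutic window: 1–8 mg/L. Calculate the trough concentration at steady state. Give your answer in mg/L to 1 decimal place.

0.6 mg/L

Over one 77-h interval, 77/27 ≈ 2.8519 half-lives elapse, leaving f ≈ 0.1385 of each dose.
Single-dose peak C₀ = D/Vd = 759/220 ≈ 3.450 mg/L.
Steady-state trough Cmin,ss = C₀·f/(1−f) ≈ 3.450 × 0.1385/0.8615 ≈ 0.555 mg/L.
Trough 0.6 mg/L vs MEC 1 mg/L: subtherapeutic.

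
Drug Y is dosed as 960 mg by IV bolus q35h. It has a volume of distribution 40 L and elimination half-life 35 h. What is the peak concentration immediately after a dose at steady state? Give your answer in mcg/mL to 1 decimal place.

The dosing interval is 1 half-life, so f = 2^(−1) = 0.5.
Accumulation ratio R = 1/(1 − f) = 1/0.5 = 2/1.
Single-dose peak C₀ = D/Vd = 960/40 = 24 mcg/mL.
Steady-state peak Cmax,ss = C₀·R = 24 × 2/1 ≈ 48.000 mcg/mL.

48.0 mcg/mL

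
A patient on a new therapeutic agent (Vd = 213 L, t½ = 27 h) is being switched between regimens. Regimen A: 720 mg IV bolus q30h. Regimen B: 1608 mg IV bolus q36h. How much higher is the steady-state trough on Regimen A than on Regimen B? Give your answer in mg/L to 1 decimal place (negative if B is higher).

Regimen A: f = (1/2)^(30/27) ≈ 0.4629; Cmin,ss = (720/213)·f/(1−f) ≈ 2.913 mg/L.
Regimen B: f = (1/2)^(36/27) ≈ 0.3969; Cmin,ss = (1608/213)·f/(1−f) ≈ 4.968 mg/L.
Difference ≈ 2.913 − 4.968 ≈ -2.055 mg/L.

-2.1 mg/L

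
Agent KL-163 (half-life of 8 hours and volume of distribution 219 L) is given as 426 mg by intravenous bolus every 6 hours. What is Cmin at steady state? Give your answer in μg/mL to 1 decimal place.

2.9 μg/mL

Over one 6-h interval, 6/8 ≈ 0.75 half-lives elapse, leaving f ≈ 0.5946 of each dose.
Single-dose peak C₀ = D/Vd = 426/219 ≈ 1.945 μg/mL.
Steady-state trough Cmin,ss = C₀·f/(1−f) ≈ 1.945 × 0.5946/0.4054 ≈ 2.853 μg/mL.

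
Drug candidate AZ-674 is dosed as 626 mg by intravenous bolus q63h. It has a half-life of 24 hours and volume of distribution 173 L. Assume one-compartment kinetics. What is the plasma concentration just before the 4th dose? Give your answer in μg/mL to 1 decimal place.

f = (1/2)^(τ/t½) = (1/2)^(63/24) ≈ 0.1621.
C₀ = D/Vd = 626/173 ≈ 3.618 μg/mL.
Before the 4th dose, 3 doses have been given. Superposition: Cmin = C₀·(f + f² + … + f^3).
≈ 3.618 × (0.1621 + 0.0263 + 0.0043) ≈ 3.618 × 0.1927 ≈ 0.697 μg/mL.

0.7 μg/mL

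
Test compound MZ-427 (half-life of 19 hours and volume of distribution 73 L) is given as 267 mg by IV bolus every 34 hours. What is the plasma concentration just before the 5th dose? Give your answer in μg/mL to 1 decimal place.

f = (1/2)^(τ/t½) = (1/2)^(34/19) ≈ 0.2893.
C₀ = D/Vd = 267/73 ≈ 3.658 μg/mL.
Before the 5th dose, 4 doses have been given. Superposition: Cmin = C₀·(f + f² + … + f^4).
≈ 3.658 × (0.2893 + 0.0837 + 0.0242 + 0.0070) ≈ 3.658 × 0.4042 ≈ 1.479 μg/mL.

1.5 μg/mL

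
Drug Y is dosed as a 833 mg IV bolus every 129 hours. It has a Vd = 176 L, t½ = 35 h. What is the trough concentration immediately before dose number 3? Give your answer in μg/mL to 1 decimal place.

f = (1/2)^(τ/t½) = (1/2)^(129/35) ≈ 0.0777.
C₀ = D/Vd = 833/176 ≈ 4.733 μg/mL.
Before the 3rd dose, 2 doses have been given. Superposition: Cmin = C₀·(f + f²).
≈ 4.733 × (0.0777 + 0.0060) ≈ 4.733 × 0.0837 ≈ 0.396 μg/mL.

0.4 μg/mL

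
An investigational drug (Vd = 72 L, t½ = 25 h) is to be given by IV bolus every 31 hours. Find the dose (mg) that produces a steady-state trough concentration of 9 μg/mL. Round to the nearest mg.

883 mg

τ/t½ = 31/25 ≈ 1.24, so f = (1/2)^(31/25) ≈ 0.423373.
Cmin,ss = (D/Vd)·f/(1−f), so D = Cmin,ss·Vd·(1−f)/f.
D = 9 × 72 × (1−f)/f ≈ 9 × 72 × 1.36198 ≈ 882.56 mg.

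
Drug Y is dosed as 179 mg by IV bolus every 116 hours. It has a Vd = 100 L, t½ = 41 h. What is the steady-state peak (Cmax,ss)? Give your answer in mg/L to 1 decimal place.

τ/t½ = 116/41 ≈ 2.8293, so fraction remaining f = (1/2)^(116/41) ≈ 0.1407.
Accumulation ratio R = 1/(1 − f) ≈ 1/0.8593 ≈ 1.1637.
Single-dose peak C₀ = D/Vd = 179/100 ≈ 1.790 mg/L.
Steady-state peak Cmax,ss = C₀·R ≈ 1.790 × 1.1637 ≈ 2.083 mg/L.

2.1 mg/L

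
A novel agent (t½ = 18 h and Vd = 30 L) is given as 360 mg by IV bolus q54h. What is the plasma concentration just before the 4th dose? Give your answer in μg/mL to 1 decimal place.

f = (1/2)^(τ/t½) = (1/2)^(54/18) ≈ 0.1250.
C₀ = D/Vd = 360/30 ≈ 12.000 μg/mL.
Before the 4th dose, 3 doses have been given. Superposition: Cmin = C₀·(f + f² + … + f^3).
≈ 12.000 × (0.1250 + 0.0156 + 0.0020) ≈ 12.000 × 0.1426 ≈ 1.711 μg/mL.

1.7 μg/mL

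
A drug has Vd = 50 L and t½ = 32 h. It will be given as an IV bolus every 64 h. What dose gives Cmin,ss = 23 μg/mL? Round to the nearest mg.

τ/t½ = 64/32 ≈ 2, so f = (1/2)^(64/32) ≈ 0.250000.
Cmin,ss = (D/Vd)·f/(1−f), so D = Cmin,ss·Vd·(1−f)/f.
D = 23 × 50 × (1−f)/f ≈ 23 × 50 × 3.00000 ≈ 3450.00 mg.

3450 mg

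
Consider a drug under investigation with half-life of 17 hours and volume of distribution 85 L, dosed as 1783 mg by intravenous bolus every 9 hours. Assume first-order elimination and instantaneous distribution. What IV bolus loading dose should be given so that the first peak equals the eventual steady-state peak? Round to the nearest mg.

5805 mg

f = (1/2)^(9/17) ≈ 0.692837; accumulation ratio R = 1/(1−f) ≈ 3.25560.
Loading dose to hit Cmax,ss on first dose: D_load = D_maint·R ≈ 1783 × 3.25560 ≈ 5804.73 mg.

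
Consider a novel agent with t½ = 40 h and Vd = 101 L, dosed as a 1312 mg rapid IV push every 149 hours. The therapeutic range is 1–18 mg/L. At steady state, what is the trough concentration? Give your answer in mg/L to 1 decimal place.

k = ln2/t½ = ln2/40 ≈ 0.017329 h⁻¹; fraction remaining f = e^(−kτ) = e^(−0.017329×149) ≈ 0.0756.
Accumulation ratio R = 1/(1 − f) ≈ 1/0.9244 ≈ 1.0818.
Each bolus raises the concentration by D/Vd = 1312/101 ≈ 12.990 mg/L.
Cmax,ss = C₀/(1 − f) ≈ 12.990/0.9244 ≈ 14.052 mg/L.
One interval later, Cmin,ss = Cmax,ss·e^(−kτ) ≈ 14.052 × 0.0756 ≈ 1.062 mg/L.
Trough 1.1 mg/L vs MEC 1 mg/L: adequate.

1.1 mg/L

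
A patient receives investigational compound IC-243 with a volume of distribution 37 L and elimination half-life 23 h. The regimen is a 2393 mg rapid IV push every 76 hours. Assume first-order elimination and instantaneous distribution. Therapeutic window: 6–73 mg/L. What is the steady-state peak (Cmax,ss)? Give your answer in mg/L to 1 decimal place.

72.0 mg/L

k = ln2/t½ = ln2/23 ≈ 0.030137 h⁻¹; fraction remaining f = e^(−kτ) = e^(−0.030137×76) ≈ 0.1012.
Accumulation ratio R = 1/(1 − f) ≈ 1/0.8988 ≈ 1.1126.
Single-dose peak C₀ = D/Vd = 2393/37 ≈ 64.676 mg/L.
Steady-state peak Cmax,ss = C₀·R ≈ 64.676 × 1.1126 ≈ 71.959 mg/L.
Peak 72.0 mg/L vs MTC 73 mg/L: below toxic threshold.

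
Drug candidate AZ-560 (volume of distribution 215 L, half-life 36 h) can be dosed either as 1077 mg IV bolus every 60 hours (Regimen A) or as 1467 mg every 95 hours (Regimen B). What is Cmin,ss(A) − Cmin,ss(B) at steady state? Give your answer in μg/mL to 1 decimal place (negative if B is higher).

Regimen A: f = (1/2)^(60/36) ≈ 0.3150; Cmin,ss = (1077/215)·f/(1−f) ≈ 2.304 μg/mL.
Regimen B: f = (1/2)^(95/36) ≈ 0.1606; Cmin,ss = (1467/215)·f/(1−f) ≈ 1.305 μg/mL.
Difference ≈ 2.304 − 1.305 ≈ 0.999 μg/mL.

1.0 μg/mL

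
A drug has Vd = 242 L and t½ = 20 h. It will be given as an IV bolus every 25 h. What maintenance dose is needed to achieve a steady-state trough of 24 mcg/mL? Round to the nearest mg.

τ/t½ = 25/20 ≈ 1.25, so f = (1/2)^(25/20) ≈ 0.420448.
Cmin,ss = (D/Vd)·f/(1−f), so D = Cmin,ss·Vd·(1−f)/f.
D = 24 × 242 × (1−f)/f ≈ 24 × 242 × 1.37842 ≈ 8005.86 mg.

8006 mg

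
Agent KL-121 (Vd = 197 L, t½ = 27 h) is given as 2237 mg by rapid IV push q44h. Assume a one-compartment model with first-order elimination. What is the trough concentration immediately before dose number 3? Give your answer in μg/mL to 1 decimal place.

f = (1/2)^(τ/t½) = (1/2)^(44/27) ≈ 0.3232.
C₀ = D/Vd = 2237/197 ≈ 11.355 μg/mL.
Before the 3rd dose, 2 doses have been given. Superposition: Cmin = C₀·(f + f²).
≈ 11.355 × (0.3232 + 0.1045) ≈ 11.355 × 0.4277 ≈ 4.857 μg/mL.

4.9 μg/mL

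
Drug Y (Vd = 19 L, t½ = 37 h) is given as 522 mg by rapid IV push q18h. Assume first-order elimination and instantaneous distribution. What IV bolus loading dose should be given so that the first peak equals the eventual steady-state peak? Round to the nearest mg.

f = (1/2)^(18/37) ≈ 0.713761; accumulation ratio R = 1/(1−f) ≈ 3.49358.
Loading dose to hit Cmax,ss on first dose: D_load = D_maint·R ≈ 522 × 3.49358 ≈ 1823.65 mg.

1824 mg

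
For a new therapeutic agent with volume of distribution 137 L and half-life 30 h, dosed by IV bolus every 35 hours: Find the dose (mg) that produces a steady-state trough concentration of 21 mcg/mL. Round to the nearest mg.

3582 mg

τ/t½ = 35/30 ≈ 1.1667, so f = (1/2)^(35/30) ≈ 0.445449.
Cmin,ss = (D/Vd)·f/(1−f), so D = Cmin,ss·Vd·(1−f)/f.
D = 21 × 137 × (1−f)/f ≈ 21 × 137 × 1.24493 ≈ 3581.66 mg.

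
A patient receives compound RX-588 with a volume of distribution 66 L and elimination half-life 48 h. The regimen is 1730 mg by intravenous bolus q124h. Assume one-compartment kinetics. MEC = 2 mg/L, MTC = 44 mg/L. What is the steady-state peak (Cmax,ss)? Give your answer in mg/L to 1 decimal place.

31.5 mg/L

τ/t½ = 124/48 ≈ 2.5833, so fraction remaining f = (1/2)^(124/48) ≈ 0.1669.
Accumulation ratio R = 1/(1 − f) ≈ 1/0.8331 ≈ 1.2003.
Single-dose peak C₀ = D/Vd = 1730/66 ≈ 26.212 mg/L.
Steady-state peak Cmax,ss = C₀·R ≈ 26.212 × 1.2003 ≈ 31.462 mg/L.
Peak 31.5 mg/L vs MTC 44 mg/L: below toxic threshold.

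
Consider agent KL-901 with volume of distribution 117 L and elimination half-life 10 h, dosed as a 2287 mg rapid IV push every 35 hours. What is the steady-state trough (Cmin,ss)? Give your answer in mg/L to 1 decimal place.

Over one 35-h interval, 35/10 ≈ 3.5 half-lives elapse, leaving f ≈ 0.0884 of each dose.
Accumulation ratio R = 1/(1 − f) ≈ 1/0.9116 ≈ 1.0970.
Single-dose peak C₀ = D/Vd = 2287/117 ≈ 19.547 mg/L.
Cmax,ss = C₀/(1 − f) ≈ 19.547/0.9116 ≈ 21.443 mg/L.
One interval later, Cmin,ss = Cmax,ss·e^(−kτ) ≈ 21.443 × 0.0884 ≈ 1.896 mg/L.

1.9 mg/L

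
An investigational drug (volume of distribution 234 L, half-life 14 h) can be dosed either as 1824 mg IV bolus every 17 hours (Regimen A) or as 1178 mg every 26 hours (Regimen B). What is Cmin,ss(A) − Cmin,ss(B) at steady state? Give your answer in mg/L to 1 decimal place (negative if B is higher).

Regimen A: f = (1/2)^(17/14) ≈ 0.4310; Cmin,ss = (1824/234)·f/(1−f) ≈ 5.904 mg/L.
Regimen B: f = (1/2)^(26/14) ≈ 0.2760; Cmin,ss = (1178/234)·f/(1−f) ≈ 1.919 mg/L.
Difference ≈ 5.904 − 1.919 ≈ 3.985 mg/L.

4.0 mg/L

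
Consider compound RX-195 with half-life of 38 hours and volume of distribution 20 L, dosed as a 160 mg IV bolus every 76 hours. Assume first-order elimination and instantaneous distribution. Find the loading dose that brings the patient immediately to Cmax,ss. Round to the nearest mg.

213 mg

f = (1/2)^(76/38) ≈ 0.250000; accumulation ratio R = 1/(1−f) ≈ 1.33333.
Loading dose to hit Cmax,ss on first dose: D_load = D_maint·R ≈ 160 × 1.33333 ≈ 213.33 mg.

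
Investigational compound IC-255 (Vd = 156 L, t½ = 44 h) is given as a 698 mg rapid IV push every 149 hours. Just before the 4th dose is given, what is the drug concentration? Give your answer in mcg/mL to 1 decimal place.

f = (1/2)^(τ/t½) = (1/2)^(149/44) ≈ 0.0956.
C₀ = D/Vd = 698/156 ≈ 4.474 mcg/mL.
Before the 4th dose, 3 doses have been given. Superposition: Cmin = C₀·(f + f² + … + f^3).
≈ 4.474 × (0.0956 + 0.0091 + 0.0009) ≈ 4.474 × 0.1056 ≈ 0.472 mcg/mL.

0.5 mcg/mL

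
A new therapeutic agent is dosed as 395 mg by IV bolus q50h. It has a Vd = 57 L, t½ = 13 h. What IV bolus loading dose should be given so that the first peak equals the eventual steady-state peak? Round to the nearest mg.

f = (1/2)^(50/13) ≈ 0.069533; accumulation ratio R = 1/(1−f) ≈ 1.07473.
Loading dose to hit Cmax,ss on first dose: D_load = D_maint·R ≈ 395 × 1.07473 ≈ 424.52 mg.

425 mg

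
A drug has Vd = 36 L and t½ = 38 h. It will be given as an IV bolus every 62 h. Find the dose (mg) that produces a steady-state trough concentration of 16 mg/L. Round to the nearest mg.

τ/t½ = 62/38 ≈ 1.6316, so f = (1/2)^(62/38) ≈ 0.322735.
Cmin,ss = (D/Vd)·f/(1−f), so D = Cmin,ss·Vd·(1−f)/f.
D = 16 × 36 × (1−f)/f ≈ 16 × 36 × 2.09852 ≈ 1208.75 mg.

1209 mg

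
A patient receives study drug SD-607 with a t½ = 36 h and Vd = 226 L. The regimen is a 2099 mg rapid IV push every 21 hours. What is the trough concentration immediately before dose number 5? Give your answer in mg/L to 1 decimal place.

14.9 mg/L

f = (1/2)^(τ/t½) = (1/2)^(21/36) ≈ 0.6674.
C₀ = D/Vd = 2099/226 ≈ 9.288 mg/L.
Before the 5th dose, 4 doses have been given. Superposition: Cmin = C₀·(f + f² + … + f^4).
≈ 9.288 × (0.6674 + 0.4454 + 0.2973 + 0.1984) ≈ 9.288 × 1.6085 ≈ 14.940 mg/L.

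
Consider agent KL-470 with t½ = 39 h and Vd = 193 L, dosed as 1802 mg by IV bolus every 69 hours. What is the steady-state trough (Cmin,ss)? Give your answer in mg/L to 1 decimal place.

3.9 mg/L

k = ln2/t½ = ln2/39 ≈ 0.017773 h⁻¹; fraction remaining f = e^(−kτ) = e^(−0.017773×69) ≈ 0.2934.
Each bolus raises the concentration by D/Vd = 1802/193 ≈ 9.337 mg/L.
Steady-state trough Cmin,ss = C₀·f/(1−f) ≈ 9.337 × 0.2934/0.7066 ≈ 3.877 mg/L.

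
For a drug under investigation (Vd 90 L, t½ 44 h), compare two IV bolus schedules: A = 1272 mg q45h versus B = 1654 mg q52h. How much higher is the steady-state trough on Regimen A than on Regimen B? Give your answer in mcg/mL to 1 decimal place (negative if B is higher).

Regimen A: f = (1/2)^(45/44) ≈ 0.4922; Cmin,ss = (1272/90)·f/(1−f) ≈ 13.699 mcg/mL.
Regimen B: f = (1/2)^(52/44) ≈ 0.4408; Cmin,ss = (1654/90)·f/(1−f) ≈ 14.487 mcg/mL.
Difference ≈ 13.699 − 14.487 ≈ -0.788 mcg/mL.

-0.8 mcg/mL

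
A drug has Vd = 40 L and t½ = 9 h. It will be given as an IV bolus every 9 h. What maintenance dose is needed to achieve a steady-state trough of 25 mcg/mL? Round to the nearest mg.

τ/t½ = 9/9 ≈ 1, so f = (1/2)^(9/9) ≈ 0.500000.
Cmin,ss = (D/Vd)·f/(1−f), so D = Cmin,ss·Vd·(1−f)/f.
D = 25 × 40 × (1−f)/f ≈ 25 × 40 × 1.00000 ≈ 1000.00 mg.

1000 mg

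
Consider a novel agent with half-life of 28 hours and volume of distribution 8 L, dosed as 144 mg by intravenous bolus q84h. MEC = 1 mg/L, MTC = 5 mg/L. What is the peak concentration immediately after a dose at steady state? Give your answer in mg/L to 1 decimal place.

τ = 84 h = 3 half-lives, so f = (1/2)^3 = 0.125.
Accumulation ratio R = 1/(1 − f) = 1/0.875 = 8/7.
Single-dose peak C₀ = D/Vd = 144/8 = 18 mg/L.
Steady-state peak Cmax,ss = C₀·R = 18 × 8/7 ≈ 20.571 mg/L.
Peak 20.6 mg/L vs MTC 5 mg/L: exceeds toxic threshold.

20.6 mg/L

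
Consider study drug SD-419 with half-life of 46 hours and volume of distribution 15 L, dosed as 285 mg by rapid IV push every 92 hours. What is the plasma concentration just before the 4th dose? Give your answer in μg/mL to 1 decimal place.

6.2 μg/mL

f = (1/2)^(τ/t½) = (1/2)^(92/46) ≈ 0.2500.
C₀ = D/Vd = 285/15 ≈ 19.000 μg/mL.
Before the 4th dose, 3 doses have been given. Superposition: Cmin = C₀·(f + f² + … + f^3).
≈ 19.000 × (0.2500 + 0.0625 + 0.0156) ≈ 19.000 × 0.3281 ≈ 6.234 μg/mL.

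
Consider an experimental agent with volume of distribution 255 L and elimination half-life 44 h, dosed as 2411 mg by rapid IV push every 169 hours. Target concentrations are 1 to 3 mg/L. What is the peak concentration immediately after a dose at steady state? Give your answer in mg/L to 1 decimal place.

10.2 mg/L

τ/t½ = 169/44 ≈ 3.8409, so fraction remaining f = (1/2)^(169/44) ≈ 0.0698.
At steady state, accumulation factor R = 1/(1 − e^(−kτ)) ≈ 1.0750.
Single-dose peak C₀ = D/Vd = 2411/255 ≈ 9.455 mg/L.
Steady-state peak Cmax,ss = C₀·R ≈ 9.455 × 1.0750 ≈ 10.164 mg/L.
Peak 10.2 mg/L vs MTC 3 mg/L: exceeds toxic threshold.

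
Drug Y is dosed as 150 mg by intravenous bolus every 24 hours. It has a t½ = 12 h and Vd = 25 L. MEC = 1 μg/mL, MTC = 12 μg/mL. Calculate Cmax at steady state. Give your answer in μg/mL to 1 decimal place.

τ = 24 h = 2 half-lives, so f = (1/2)^2 = 0.25.
At steady state, R = 1/(1 − 0.25) = 4/3.
Single-dose peak C₀ = D/Vd = 150/25 = 6 μg/mL.
Steady-state peak Cmax,ss = C₀·R = 6 × 4/3 ≈ 8.000 μg/mL.
Peak 8.0 μg/mL vs MTC 12 μg/mL: below toxic threshold.

8.0 μg/mL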